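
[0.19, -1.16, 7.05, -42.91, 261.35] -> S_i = 0.19*(-6.09)^i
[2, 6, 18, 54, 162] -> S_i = 2*3^i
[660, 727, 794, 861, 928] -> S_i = 660 + 67*i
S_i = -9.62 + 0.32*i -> [-9.62, -9.3, -8.98, -8.66, -8.34]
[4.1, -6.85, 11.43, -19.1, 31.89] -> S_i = 4.10*(-1.67)^i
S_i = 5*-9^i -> [5, -45, 405, -3645, 32805]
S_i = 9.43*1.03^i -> [9.43, 9.71, 10.0, 10.3, 10.61]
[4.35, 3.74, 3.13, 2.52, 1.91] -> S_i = 4.35 + -0.61*i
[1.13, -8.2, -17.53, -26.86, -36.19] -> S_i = 1.13 + -9.33*i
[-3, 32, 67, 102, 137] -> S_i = -3 + 35*i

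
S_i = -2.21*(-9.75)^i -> [-2.21, 21.55, -210.09, 2048.36, -19971.5]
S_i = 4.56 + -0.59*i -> [4.56, 3.97, 3.38, 2.79, 2.2]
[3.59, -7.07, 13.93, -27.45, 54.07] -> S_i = 3.59*(-1.97)^i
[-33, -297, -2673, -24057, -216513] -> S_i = -33*9^i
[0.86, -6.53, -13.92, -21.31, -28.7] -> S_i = 0.86 + -7.39*i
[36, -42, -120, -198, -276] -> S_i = 36 + -78*i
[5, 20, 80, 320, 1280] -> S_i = 5*4^i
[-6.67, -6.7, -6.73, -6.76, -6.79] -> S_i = -6.67 + -0.03*i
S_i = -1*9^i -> [-1, -9, -81, -729, -6561]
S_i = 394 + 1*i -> [394, 395, 396, 397, 398]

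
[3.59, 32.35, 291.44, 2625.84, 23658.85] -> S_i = 3.59*9.01^i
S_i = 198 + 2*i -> [198, 200, 202, 204, 206]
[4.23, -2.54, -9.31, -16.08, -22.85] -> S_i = 4.23 + -6.77*i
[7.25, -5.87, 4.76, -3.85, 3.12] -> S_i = 7.25*(-0.81)^i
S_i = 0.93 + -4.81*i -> [0.93, -3.88, -8.69, -13.5, -18.31]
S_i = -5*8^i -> [-5, -40, -320, -2560, -20480]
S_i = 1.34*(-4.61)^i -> [1.34, -6.18, 28.48, -131.28, 605.21]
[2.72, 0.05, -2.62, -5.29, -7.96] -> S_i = 2.72 + -2.67*i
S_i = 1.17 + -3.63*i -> [1.17, -2.46, -6.09, -9.72, -13.35]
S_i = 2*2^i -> [2, 4, 8, 16, 32]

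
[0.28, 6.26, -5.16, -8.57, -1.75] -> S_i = Random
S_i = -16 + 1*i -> [-16, -15, -14, -13, -12]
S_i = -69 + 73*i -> [-69, 4, 77, 150, 223]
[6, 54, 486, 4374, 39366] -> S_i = 6*9^i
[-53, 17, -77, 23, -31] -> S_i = Random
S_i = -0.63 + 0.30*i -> [-0.63, -0.33, -0.03, 0.27, 0.57]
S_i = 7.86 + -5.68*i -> [7.86, 2.18, -3.5, -9.18, -14.86]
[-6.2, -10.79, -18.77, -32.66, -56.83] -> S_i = -6.20*1.74^i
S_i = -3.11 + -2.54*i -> [-3.11, -5.65, -8.19, -10.73, -13.27]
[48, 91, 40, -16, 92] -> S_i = Random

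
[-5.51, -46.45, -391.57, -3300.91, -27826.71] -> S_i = -5.51*8.43^i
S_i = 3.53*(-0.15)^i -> [3.53, -0.53, 0.08, -0.01, 0.0]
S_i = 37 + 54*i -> [37, 91, 145, 199, 253]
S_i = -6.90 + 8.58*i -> [-6.9, 1.68, 10.26, 18.84, 27.42]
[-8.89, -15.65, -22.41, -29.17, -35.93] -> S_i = -8.89 + -6.76*i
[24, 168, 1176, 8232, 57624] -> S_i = 24*7^i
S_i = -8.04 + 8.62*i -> [-8.04, 0.58, 9.2, 17.82, 26.44]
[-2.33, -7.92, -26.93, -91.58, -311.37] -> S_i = -2.33*3.40^i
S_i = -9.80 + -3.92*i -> [-9.8, -13.72, -17.64, -21.56, -25.48]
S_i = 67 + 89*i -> [67, 156, 245, 334, 423]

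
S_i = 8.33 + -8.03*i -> [8.33, 0.3, -7.73, -15.76, -23.79]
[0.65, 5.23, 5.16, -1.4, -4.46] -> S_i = Random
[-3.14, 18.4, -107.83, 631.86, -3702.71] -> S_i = -3.14*(-5.86)^i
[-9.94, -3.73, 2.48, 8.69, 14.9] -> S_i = -9.94 + 6.21*i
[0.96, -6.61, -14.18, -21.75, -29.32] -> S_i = 0.96 + -7.57*i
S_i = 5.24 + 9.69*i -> [5.24, 14.93, 24.62, 34.31, 44.0]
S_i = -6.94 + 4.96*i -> [-6.94, -1.98, 2.98, 7.94, 12.9]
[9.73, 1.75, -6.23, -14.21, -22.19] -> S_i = 9.73 + -7.98*i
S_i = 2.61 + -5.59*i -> [2.61, -2.98, -8.57, -14.16, -19.75]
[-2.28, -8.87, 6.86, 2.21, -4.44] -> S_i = Random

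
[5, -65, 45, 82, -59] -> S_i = Random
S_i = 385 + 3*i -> [385, 388, 391, 394, 397]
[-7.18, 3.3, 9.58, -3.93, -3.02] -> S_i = Random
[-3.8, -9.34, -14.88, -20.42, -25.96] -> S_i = -3.80 + -5.54*i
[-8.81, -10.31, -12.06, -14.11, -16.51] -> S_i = -8.81*1.17^i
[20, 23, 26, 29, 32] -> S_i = 20 + 3*i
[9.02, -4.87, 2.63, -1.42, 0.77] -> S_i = 9.02*(-0.54)^i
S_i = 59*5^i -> [59, 295, 1475, 7375, 36875]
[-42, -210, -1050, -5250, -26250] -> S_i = -42*5^i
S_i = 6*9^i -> [6, 54, 486, 4374, 39366]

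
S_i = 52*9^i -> [52, 468, 4212, 37908, 341172]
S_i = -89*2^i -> [-89, -178, -356, -712, -1424]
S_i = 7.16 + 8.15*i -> [7.16, 15.31, 23.46, 31.61, 39.76]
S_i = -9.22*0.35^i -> [-9.22, -3.23, -1.13, -0.4, -0.14]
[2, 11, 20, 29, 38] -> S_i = 2 + 9*i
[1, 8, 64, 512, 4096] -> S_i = 1*8^i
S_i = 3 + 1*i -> [3, 4, 5, 6, 7]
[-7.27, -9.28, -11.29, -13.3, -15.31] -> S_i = -7.27 + -2.01*i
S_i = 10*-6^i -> [10, -60, 360, -2160, 12960]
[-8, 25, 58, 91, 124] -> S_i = -8 + 33*i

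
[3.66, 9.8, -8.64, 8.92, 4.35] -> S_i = Random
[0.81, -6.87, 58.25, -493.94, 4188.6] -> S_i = 0.81*(-8.48)^i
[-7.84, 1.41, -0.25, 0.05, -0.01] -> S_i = -7.84*(-0.18)^i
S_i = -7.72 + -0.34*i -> [-7.72, -8.06, -8.4, -8.74, -9.08]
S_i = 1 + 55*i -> [1, 56, 111, 166, 221]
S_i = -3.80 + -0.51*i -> [-3.8, -4.31, -4.82, -5.33, -5.84]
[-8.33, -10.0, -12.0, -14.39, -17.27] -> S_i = -8.33*1.20^i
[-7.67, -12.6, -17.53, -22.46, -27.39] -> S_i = -7.67 + -4.93*i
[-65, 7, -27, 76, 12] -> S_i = Random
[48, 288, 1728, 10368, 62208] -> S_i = 48*6^i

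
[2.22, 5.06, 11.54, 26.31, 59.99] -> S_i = 2.22*2.28^i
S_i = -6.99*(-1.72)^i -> [-6.99, 12.02, -20.68, 35.57, -61.18]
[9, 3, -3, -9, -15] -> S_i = 9 + -6*i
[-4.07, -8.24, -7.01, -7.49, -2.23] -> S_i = Random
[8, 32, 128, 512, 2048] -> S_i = 8*4^i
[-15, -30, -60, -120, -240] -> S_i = -15*2^i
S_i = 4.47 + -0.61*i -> [4.47, 3.86, 3.25, 2.64, 2.03]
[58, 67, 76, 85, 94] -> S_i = 58 + 9*i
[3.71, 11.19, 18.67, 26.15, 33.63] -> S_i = 3.71 + 7.48*i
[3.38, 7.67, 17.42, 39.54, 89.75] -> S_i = 3.38*2.27^i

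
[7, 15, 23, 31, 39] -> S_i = 7 + 8*i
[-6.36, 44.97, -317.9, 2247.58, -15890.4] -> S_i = -6.36*(-7.07)^i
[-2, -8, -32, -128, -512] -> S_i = -2*4^i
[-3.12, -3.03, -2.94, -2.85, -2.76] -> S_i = -3.12*0.97^i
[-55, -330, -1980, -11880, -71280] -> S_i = -55*6^i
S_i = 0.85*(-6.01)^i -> [0.85, -5.11, 30.7, -184.52, 1108.96]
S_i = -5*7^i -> [-5, -35, -245, -1715, -12005]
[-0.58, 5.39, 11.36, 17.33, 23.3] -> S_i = -0.58 + 5.97*i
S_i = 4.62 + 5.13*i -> [4.62, 9.75, 14.88, 20.01, 25.14]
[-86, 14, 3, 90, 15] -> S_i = Random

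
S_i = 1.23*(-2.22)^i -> [1.23, -2.73, 6.06, -13.46, 29.88]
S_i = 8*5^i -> [8, 40, 200, 1000, 5000]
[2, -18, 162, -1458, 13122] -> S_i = 2*-9^i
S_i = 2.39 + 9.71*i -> [2.39, 12.1, 21.81, 31.52, 41.23]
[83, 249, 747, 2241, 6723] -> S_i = 83*3^i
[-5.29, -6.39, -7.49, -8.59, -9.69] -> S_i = -5.29 + -1.10*i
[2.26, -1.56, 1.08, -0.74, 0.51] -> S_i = 2.26*(-0.69)^i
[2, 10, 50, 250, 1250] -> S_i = 2*5^i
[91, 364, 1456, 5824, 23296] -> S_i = 91*4^i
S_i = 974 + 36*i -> [974, 1010, 1046, 1082, 1118]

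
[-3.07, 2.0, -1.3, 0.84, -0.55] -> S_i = -3.07*(-0.65)^i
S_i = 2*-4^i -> [2, -8, 32, -128, 512]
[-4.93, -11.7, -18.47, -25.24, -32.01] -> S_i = -4.93 + -6.77*i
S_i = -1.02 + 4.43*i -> [-1.02, 3.41, 7.84, 12.27, 16.7]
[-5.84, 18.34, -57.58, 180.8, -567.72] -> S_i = -5.84*(-3.14)^i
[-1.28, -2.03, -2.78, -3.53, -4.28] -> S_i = -1.28 + -0.75*i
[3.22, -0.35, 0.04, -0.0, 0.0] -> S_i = 3.22*(-0.11)^i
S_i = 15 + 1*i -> [15, 16, 17, 18, 19]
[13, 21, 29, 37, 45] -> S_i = 13 + 8*i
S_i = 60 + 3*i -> [60, 63, 66, 69, 72]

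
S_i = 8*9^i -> [8, 72, 648, 5832, 52488]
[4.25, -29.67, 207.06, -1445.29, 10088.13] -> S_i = 4.25*(-6.98)^i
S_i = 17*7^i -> [17, 119, 833, 5831, 40817]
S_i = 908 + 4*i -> [908, 912, 916, 920, 924]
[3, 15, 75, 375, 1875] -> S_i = 3*5^i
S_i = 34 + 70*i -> [34, 104, 174, 244, 314]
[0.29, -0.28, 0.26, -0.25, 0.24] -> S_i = 0.29*(-0.95)^i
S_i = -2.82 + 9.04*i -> [-2.82, 6.22, 15.26, 24.3, 33.34]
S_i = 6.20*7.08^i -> [6.2, 43.9, 310.78, 2200.35, 15578.47]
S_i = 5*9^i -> [5, 45, 405, 3645, 32805]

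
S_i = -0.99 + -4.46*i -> [-0.99, -5.45, -9.91, -14.37, -18.83]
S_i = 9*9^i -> [9, 81, 729, 6561, 59049]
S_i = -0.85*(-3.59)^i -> [-0.85, 3.05, -10.95, 39.33, -141.19]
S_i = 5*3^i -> [5, 15, 45, 135, 405]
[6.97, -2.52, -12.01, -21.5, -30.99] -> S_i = 6.97 + -9.49*i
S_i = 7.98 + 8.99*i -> [7.98, 16.97, 25.96, 34.95, 43.94]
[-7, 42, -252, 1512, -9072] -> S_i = -7*-6^i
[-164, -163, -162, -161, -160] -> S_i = -164 + 1*i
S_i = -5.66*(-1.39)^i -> [-5.66, 7.87, -10.94, 15.2, -21.13]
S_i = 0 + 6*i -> [0, 6, 12, 18, 24]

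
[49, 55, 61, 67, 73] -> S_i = 49 + 6*i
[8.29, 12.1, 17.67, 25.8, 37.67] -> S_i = 8.29*1.46^i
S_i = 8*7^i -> [8, 56, 392, 2744, 19208]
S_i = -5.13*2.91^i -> [-5.13, -14.93, -43.44, -126.41, -367.87]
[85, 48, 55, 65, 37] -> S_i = Random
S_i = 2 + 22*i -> [2, 24, 46, 68, 90]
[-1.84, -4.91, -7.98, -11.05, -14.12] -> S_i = -1.84 + -3.07*i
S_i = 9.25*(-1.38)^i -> [9.25, -12.76, 17.62, -24.31, 33.55]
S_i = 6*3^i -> [6, 18, 54, 162, 486]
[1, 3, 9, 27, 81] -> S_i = 1*3^i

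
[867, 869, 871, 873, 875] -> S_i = 867 + 2*i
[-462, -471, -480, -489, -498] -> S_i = -462 + -9*i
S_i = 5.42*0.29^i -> [5.42, 1.57, 0.46, 0.13, 0.04]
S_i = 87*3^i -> [87, 261, 783, 2349, 7047]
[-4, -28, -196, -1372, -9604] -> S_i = -4*7^i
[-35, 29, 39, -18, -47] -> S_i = Random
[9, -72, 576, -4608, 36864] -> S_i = 9*-8^i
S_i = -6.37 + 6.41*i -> [-6.37, 0.04, 6.45, 12.86, 19.27]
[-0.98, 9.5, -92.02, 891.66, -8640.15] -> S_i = -0.98*(-9.69)^i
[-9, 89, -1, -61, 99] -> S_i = Random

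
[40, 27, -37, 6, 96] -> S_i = Random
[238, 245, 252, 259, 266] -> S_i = 238 + 7*i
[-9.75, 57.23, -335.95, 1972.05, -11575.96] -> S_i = -9.75*(-5.87)^i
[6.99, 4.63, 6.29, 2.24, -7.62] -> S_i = Random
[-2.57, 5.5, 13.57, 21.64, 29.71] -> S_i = -2.57 + 8.07*i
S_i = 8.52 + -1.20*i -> [8.52, 7.32, 6.12, 4.92, 3.72]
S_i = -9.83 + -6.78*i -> [-9.83, -16.61, -23.39, -30.17, -36.95]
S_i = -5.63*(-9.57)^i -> [-5.63, 53.88, -515.62, 4934.51, -47223.28]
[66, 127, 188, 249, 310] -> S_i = 66 + 61*i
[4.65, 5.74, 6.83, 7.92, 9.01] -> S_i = 4.65 + 1.09*i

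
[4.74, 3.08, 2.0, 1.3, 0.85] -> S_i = 4.74*0.65^i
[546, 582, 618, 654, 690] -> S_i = 546 + 36*i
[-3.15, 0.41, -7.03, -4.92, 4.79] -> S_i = Random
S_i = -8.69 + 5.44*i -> [-8.69, -3.25, 2.19, 7.63, 13.07]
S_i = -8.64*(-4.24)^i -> [-8.64, 36.63, -155.33, 658.58, -2792.4]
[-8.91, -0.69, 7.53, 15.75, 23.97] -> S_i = -8.91 + 8.22*i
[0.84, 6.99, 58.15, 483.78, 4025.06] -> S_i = 0.84*8.32^i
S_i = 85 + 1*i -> [85, 86, 87, 88, 89]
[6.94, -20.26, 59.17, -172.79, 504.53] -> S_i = 6.94*(-2.92)^i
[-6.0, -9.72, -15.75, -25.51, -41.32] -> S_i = -6.00*1.62^i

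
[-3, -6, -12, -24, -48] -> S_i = -3*2^i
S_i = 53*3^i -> [53, 159, 477, 1431, 4293]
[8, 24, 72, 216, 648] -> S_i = 8*3^i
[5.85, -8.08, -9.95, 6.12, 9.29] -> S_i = Random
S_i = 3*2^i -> [3, 6, 12, 24, 48]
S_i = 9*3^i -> [9, 27, 81, 243, 729]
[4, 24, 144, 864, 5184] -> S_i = 4*6^i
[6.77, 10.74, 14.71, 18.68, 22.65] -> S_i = 6.77 + 3.97*i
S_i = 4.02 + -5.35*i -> [4.02, -1.33, -6.68, -12.03, -17.38]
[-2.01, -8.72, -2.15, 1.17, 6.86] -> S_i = Random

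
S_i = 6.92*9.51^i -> [6.92, 65.81, 625.85, 5951.79, 56601.53]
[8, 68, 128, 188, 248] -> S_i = 8 + 60*i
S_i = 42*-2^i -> [42, -84, 168, -336, 672]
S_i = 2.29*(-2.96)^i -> [2.29, -6.78, 20.06, -59.39, 175.79]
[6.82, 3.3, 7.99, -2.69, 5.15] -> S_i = Random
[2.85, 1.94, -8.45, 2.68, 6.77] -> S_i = Random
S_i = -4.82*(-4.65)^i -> [-4.82, 22.41, -104.22, 484.63, -2253.51]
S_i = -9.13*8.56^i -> [-9.13, -78.15, -668.99, -5726.54, -49019.16]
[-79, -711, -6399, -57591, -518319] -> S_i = -79*9^i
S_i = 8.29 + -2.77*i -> [8.29, 5.52, 2.75, -0.02, -2.79]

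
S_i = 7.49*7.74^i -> [7.49, 57.97, 448.71, 3473.0, 26881.01]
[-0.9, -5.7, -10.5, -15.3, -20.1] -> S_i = -0.90 + -4.80*i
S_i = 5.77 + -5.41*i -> [5.77, 0.36, -5.05, -10.46, -15.87]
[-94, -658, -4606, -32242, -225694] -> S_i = -94*7^i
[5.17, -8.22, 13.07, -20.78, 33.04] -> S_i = 5.17*(-1.59)^i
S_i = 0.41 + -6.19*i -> [0.41, -5.78, -11.97, -18.16, -24.35]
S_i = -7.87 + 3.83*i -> [-7.87, -4.04, -0.21, 3.62, 7.45]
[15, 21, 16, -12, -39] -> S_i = Random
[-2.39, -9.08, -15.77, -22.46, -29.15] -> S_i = -2.39 + -6.69*i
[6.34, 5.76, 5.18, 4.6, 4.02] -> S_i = 6.34 + -0.58*i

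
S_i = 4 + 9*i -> [4, 13, 22, 31, 40]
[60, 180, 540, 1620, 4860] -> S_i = 60*3^i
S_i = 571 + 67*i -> [571, 638, 705, 772, 839]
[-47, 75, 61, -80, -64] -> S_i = Random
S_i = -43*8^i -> [-43, -344, -2752, -22016, -176128]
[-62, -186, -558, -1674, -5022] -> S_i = -62*3^i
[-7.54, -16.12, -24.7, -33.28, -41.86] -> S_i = -7.54 + -8.58*i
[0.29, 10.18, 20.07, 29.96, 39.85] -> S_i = 0.29 + 9.89*i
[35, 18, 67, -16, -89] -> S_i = Random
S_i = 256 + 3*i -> [256, 259, 262, 265, 268]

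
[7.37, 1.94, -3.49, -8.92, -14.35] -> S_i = 7.37 + -5.43*i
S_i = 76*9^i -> [76, 684, 6156, 55404, 498636]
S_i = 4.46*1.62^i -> [4.46, 7.23, 11.7, 18.96, 30.72]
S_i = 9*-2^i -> [9, -18, 36, -72, 144]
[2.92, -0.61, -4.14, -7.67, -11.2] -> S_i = 2.92 + -3.53*i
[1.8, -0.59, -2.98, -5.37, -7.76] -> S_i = 1.80 + -2.39*i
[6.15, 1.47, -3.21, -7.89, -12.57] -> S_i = 6.15 + -4.68*i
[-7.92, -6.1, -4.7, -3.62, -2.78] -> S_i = -7.92*0.77^i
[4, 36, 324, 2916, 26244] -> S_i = 4*9^i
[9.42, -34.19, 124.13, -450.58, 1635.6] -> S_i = 9.42*(-3.63)^i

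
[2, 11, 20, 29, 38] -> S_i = 2 + 9*i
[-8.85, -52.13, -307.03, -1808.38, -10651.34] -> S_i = -8.85*5.89^i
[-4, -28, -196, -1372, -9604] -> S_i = -4*7^i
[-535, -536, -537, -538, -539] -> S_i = -535 + -1*i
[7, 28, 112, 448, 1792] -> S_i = 7*4^i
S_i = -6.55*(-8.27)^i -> [-6.55, 54.17, -447.97, 3704.74, -30638.21]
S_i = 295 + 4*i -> [295, 299, 303, 307, 311]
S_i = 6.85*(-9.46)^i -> [6.85, -64.8, 613.02, -5799.15, 54859.91]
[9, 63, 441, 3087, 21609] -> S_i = 9*7^i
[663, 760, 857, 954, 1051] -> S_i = 663 + 97*i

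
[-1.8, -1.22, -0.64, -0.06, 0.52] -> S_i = -1.80 + 0.58*i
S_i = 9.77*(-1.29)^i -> [9.77, -12.6, 16.26, -20.97, 27.06]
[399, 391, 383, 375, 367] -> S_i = 399 + -8*i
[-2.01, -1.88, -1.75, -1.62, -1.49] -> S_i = -2.01 + 0.13*i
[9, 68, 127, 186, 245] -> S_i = 9 + 59*i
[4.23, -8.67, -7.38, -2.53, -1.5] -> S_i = Random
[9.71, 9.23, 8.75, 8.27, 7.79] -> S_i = 9.71 + -0.48*i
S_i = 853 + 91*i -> [853, 944, 1035, 1126, 1217]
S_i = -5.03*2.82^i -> [-5.03, -14.18, -40.0, -112.8, -318.1]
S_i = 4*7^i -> [4, 28, 196, 1372, 9604]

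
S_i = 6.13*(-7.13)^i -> [6.13, -43.71, 311.63, -2221.92, 15842.31]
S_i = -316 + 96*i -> [-316, -220, -124, -28, 68]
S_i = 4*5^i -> [4, 20, 100, 500, 2500]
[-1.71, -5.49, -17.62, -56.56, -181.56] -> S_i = -1.71*3.21^i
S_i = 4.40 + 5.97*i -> [4.4, 10.37, 16.34, 22.31, 28.28]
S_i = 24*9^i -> [24, 216, 1944, 17496, 157464]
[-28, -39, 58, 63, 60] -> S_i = Random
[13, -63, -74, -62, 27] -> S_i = Random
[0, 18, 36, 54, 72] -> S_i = 0 + 18*i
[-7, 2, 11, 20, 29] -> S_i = -7 + 9*i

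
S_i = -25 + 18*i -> [-25, -7, 11, 29, 47]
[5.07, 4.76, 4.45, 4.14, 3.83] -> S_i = 5.07 + -0.31*i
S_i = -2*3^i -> [-2, -6, -18, -54, -162]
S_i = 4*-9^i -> [4, -36, 324, -2916, 26244]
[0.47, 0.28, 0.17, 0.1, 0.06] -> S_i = 0.47*0.60^i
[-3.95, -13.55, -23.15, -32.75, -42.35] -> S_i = -3.95 + -9.60*i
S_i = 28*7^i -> [28, 196, 1372, 9604, 67228]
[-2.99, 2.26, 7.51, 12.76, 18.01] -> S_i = -2.99 + 5.25*i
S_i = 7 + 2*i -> [7, 9, 11, 13, 15]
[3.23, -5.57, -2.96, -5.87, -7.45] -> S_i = Random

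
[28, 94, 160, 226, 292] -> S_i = 28 + 66*i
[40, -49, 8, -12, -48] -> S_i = Random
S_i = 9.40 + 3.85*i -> [9.4, 13.25, 17.1, 20.95, 24.8]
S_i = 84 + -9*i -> [84, 75, 66, 57, 48]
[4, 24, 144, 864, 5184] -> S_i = 4*6^i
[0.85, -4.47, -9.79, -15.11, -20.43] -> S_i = 0.85 + -5.32*i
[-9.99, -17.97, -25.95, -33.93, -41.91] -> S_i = -9.99 + -7.98*i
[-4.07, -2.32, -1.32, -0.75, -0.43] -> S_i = -4.07*0.57^i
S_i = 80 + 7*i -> [80, 87, 94, 101, 108]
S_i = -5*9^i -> [-5, -45, -405, -3645, -32805]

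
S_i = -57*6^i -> [-57, -342, -2052, -12312, -73872]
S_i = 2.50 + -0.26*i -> [2.5, 2.24, 1.98, 1.72, 1.46]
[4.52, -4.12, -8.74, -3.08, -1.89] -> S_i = Random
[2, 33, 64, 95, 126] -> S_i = 2 + 31*i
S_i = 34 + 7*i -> [34, 41, 48, 55, 62]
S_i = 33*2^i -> [33, 66, 132, 264, 528]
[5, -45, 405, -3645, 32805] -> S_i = 5*-9^i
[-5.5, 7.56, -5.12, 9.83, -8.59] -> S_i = Random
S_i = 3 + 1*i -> [3, 4, 5, 6, 7]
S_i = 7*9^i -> [7, 63, 567, 5103, 45927]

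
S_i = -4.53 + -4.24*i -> [-4.53, -8.77, -13.01, -17.25, -21.49]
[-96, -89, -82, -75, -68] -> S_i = -96 + 7*i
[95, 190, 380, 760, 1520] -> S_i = 95*2^i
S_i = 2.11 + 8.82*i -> [2.11, 10.93, 19.75, 28.57, 37.39]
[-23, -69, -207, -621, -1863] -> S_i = -23*3^i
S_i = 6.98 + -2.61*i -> [6.98, 4.37, 1.76, -0.85, -3.46]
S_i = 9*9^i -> [9, 81, 729, 6561, 59049]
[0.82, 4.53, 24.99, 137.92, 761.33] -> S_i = 0.82*5.52^i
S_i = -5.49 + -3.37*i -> [-5.49, -8.86, -12.23, -15.6, -18.97]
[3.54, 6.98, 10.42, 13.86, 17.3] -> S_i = 3.54 + 3.44*i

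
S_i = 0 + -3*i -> [0, -3, -6, -9, -12]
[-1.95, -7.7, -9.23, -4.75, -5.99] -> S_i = Random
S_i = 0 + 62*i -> [0, 62, 124, 186, 248]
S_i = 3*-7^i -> [3, -21, 147, -1029, 7203]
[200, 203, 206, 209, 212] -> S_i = 200 + 3*i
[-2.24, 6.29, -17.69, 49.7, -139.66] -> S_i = -2.24*(-2.81)^i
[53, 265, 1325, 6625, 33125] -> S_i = 53*5^i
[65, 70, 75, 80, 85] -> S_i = 65 + 5*i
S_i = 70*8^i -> [70, 560, 4480, 35840, 286720]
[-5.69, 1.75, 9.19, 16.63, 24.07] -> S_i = -5.69 + 7.44*i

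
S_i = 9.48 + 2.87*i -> [9.48, 12.35, 15.22, 18.09, 20.96]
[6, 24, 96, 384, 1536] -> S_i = 6*4^i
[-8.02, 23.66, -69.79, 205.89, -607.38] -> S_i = -8.02*(-2.95)^i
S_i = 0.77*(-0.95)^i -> [0.77, -0.73, 0.69, -0.66, 0.63]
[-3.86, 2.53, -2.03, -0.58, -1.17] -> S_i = Random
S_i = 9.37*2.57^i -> [9.37, 24.08, 61.89, 159.05, 408.76]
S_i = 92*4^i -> [92, 368, 1472, 5888, 23552]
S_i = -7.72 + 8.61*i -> [-7.72, 0.89, 9.5, 18.11, 26.72]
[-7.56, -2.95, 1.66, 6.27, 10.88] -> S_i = -7.56 + 4.61*i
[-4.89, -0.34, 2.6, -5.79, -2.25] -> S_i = Random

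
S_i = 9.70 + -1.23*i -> [9.7, 8.47, 7.24, 6.01, 4.78]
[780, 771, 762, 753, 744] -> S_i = 780 + -9*i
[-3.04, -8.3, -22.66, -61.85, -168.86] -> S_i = -3.04*2.73^i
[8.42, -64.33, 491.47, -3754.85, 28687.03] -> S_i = 8.42*(-7.64)^i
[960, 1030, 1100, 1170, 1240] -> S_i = 960 + 70*i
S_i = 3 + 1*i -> [3, 4, 5, 6, 7]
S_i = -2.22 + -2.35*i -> [-2.22, -4.57, -6.92, -9.27, -11.62]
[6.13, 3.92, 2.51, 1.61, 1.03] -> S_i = 6.13*0.64^i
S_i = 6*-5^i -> [6, -30, 150, -750, 3750]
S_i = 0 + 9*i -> [0, 9, 18, 27, 36]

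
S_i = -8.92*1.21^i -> [-8.92, -10.79, -13.06, -15.8, -19.12]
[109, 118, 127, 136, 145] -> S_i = 109 + 9*i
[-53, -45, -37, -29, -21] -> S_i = -53 + 8*i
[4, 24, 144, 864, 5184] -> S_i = 4*6^i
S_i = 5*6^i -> [5, 30, 180, 1080, 6480]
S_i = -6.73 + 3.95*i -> [-6.73, -2.78, 1.17, 5.12, 9.07]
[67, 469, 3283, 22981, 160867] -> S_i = 67*7^i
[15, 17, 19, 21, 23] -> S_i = 15 + 2*i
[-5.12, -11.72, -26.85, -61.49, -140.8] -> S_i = -5.12*2.29^i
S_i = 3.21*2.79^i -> [3.21, 8.96, 24.99, 69.71, 194.5]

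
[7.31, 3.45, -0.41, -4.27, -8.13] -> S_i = 7.31 + -3.86*i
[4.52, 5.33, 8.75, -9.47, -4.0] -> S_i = Random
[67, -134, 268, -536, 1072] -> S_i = 67*-2^i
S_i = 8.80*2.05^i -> [8.8, 18.04, 36.98, 75.81, 155.42]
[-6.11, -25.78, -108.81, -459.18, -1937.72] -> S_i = -6.11*4.22^i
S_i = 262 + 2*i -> [262, 264, 266, 268, 270]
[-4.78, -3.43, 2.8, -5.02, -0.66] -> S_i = Random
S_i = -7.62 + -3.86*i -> [-7.62, -11.48, -15.34, -19.2, -23.06]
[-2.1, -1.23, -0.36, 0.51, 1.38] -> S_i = -2.10 + 0.87*i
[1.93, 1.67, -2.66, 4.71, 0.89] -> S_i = Random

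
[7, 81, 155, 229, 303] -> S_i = 7 + 74*i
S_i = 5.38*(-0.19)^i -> [5.38, -1.02, 0.19, -0.04, 0.01]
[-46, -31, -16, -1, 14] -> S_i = -46 + 15*i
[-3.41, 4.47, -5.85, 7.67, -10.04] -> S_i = -3.41*(-1.31)^i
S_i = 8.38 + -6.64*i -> [8.38, 1.74, -4.9, -11.54, -18.18]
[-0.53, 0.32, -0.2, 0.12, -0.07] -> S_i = -0.53*(-0.61)^i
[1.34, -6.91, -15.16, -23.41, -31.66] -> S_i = 1.34 + -8.25*i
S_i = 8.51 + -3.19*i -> [8.51, 5.32, 2.13, -1.06, -4.25]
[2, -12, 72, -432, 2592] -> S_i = 2*-6^i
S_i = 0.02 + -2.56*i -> [0.02, -2.54, -5.1, -7.66, -10.22]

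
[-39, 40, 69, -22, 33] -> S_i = Random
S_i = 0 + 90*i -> [0, 90, 180, 270, 360]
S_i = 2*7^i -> [2, 14, 98, 686, 4802]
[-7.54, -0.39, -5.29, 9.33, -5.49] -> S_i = Random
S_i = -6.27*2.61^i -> [-6.27, -16.36, -42.71, -111.48, -290.96]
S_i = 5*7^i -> [5, 35, 245, 1715, 12005]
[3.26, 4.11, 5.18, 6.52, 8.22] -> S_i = 3.26*1.26^i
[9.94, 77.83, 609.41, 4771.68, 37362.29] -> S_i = 9.94*7.83^i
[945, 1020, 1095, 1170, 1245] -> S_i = 945 + 75*i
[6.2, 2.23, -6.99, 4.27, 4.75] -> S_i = Random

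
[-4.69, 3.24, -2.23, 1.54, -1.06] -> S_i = -4.69*(-0.69)^i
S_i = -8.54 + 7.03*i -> [-8.54, -1.51, 5.52, 12.55, 19.58]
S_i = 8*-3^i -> [8, -24, 72, -216, 648]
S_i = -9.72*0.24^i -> [-9.72, -2.33, -0.56, -0.13, -0.03]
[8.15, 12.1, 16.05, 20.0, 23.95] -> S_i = 8.15 + 3.95*i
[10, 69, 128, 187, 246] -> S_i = 10 + 59*i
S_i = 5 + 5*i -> [5, 10, 15, 20, 25]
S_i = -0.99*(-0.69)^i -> [-0.99, 0.68, -0.47, 0.33, -0.22]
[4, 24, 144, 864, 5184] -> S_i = 4*6^i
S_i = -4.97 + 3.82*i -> [-4.97, -1.15, 2.67, 6.49, 10.31]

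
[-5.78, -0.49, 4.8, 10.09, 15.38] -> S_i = -5.78 + 5.29*i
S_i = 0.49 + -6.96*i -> [0.49, -6.47, -13.43, -20.39, -27.35]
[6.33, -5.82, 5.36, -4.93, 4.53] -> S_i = 6.33*(-0.92)^i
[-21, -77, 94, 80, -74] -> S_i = Random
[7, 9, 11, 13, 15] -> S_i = 7 + 2*i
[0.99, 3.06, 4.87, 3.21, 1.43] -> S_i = Random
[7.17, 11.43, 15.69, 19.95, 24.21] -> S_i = 7.17 + 4.26*i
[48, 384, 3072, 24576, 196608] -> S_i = 48*8^i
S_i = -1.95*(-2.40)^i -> [-1.95, 4.68, -11.23, 26.96, -64.7]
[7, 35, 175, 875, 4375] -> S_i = 7*5^i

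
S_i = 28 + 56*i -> [28, 84, 140, 196, 252]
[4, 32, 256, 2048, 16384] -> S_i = 4*8^i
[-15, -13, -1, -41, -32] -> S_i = Random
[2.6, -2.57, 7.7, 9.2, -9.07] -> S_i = Random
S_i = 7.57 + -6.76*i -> [7.57, 0.81, -5.95, -12.71, -19.47]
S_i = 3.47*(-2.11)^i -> [3.47, -7.32, 15.45, -32.6, 68.78]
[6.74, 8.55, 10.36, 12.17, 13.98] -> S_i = 6.74 + 1.81*i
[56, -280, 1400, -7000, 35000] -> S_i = 56*-5^i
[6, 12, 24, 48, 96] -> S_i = 6*2^i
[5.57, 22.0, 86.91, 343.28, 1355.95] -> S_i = 5.57*3.95^i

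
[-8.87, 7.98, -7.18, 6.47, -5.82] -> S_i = -8.87*(-0.90)^i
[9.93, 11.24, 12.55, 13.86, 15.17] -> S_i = 9.93 + 1.31*i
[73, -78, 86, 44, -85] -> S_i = Random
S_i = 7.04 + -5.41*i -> [7.04, 1.63, -3.78, -9.19, -14.6]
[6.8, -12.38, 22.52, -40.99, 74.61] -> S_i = 6.80*(-1.82)^i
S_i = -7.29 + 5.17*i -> [-7.29, -2.12, 3.05, 8.22, 13.39]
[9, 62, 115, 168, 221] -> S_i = 9 + 53*i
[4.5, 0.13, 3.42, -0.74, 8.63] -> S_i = Random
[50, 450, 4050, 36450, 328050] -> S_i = 50*9^i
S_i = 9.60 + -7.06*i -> [9.6, 2.54, -4.52, -11.58, -18.64]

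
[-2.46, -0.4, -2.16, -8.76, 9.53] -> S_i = Random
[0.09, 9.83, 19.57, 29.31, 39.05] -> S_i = 0.09 + 9.74*i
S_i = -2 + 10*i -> [-2, 8, 18, 28, 38]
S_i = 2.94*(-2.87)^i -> [2.94, -8.44, 24.22, -69.5, 199.47]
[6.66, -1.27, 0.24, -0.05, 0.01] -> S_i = 6.66*(-0.19)^i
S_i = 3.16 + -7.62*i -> [3.16, -4.46, -12.08, -19.7, -27.32]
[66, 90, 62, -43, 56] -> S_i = Random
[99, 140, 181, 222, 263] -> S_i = 99 + 41*i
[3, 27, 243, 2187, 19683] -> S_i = 3*9^i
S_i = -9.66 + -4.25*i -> [-9.66, -13.91, -18.16, -22.41, -26.66]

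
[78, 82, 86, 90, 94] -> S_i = 78 + 4*i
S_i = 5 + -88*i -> [5, -83, -171, -259, -347]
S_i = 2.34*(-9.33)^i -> [2.34, -21.83, 203.69, -1900.47, 17731.38]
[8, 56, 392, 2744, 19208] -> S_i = 8*7^i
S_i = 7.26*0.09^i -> [7.26, 0.65, 0.06, 0.01, 0.0]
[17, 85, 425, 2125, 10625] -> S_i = 17*5^i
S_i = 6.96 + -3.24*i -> [6.96, 3.72, 0.48, -2.76, -6.0]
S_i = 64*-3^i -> [64, -192, 576, -1728, 5184]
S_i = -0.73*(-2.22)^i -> [-0.73, 1.62, -3.6, 7.99, -17.73]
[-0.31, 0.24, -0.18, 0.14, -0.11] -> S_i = -0.31*(-0.77)^i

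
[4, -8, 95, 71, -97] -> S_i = Random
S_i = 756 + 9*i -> [756, 765, 774, 783, 792]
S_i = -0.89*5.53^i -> [-0.89, -4.92, -27.22, -150.51, -832.32]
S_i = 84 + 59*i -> [84, 143, 202, 261, 320]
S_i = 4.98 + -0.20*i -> [4.98, 4.78, 4.58, 4.38, 4.18]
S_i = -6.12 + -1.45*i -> [-6.12, -7.57, -9.02, -10.47, -11.92]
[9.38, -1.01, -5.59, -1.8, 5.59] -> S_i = Random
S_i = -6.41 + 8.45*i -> [-6.41, 2.04, 10.49, 18.94, 27.39]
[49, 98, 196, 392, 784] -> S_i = 49*2^i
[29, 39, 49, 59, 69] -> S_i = 29 + 10*i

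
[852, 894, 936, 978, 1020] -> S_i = 852 + 42*i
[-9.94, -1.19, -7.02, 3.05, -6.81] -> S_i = Random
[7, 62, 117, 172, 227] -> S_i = 7 + 55*i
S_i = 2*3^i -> [2, 6, 18, 54, 162]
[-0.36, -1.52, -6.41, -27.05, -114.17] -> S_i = -0.36*4.22^i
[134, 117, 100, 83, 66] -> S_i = 134 + -17*i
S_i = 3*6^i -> [3, 18, 108, 648, 3888]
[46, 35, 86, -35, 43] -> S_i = Random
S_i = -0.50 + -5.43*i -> [-0.5, -5.93, -11.36, -16.79, -22.22]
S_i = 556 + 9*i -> [556, 565, 574, 583, 592]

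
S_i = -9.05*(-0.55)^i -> [-9.05, 4.98, -2.74, 1.51, -0.83]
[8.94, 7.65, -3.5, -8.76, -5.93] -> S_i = Random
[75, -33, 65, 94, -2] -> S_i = Random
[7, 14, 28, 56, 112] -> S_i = 7*2^i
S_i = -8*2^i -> [-8, -16, -32, -64, -128]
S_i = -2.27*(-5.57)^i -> [-2.27, 12.64, -70.43, 392.28, -2184.98]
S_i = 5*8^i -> [5, 40, 320, 2560, 20480]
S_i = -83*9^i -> [-83, -747, -6723, -60507, -544563]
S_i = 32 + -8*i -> [32, 24, 16, 8, 0]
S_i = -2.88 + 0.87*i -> [-2.88, -2.01, -1.14, -0.27, 0.6]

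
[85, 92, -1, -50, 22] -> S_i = Random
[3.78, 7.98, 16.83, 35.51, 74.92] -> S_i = 3.78*2.11^i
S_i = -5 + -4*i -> [-5, -9, -13, -17, -21]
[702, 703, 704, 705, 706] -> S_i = 702 + 1*i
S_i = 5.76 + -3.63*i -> [5.76, 2.13, -1.5, -5.13, -8.76]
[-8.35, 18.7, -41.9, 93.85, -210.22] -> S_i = -8.35*(-2.24)^i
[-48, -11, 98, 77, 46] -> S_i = Random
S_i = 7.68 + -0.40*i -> [7.68, 7.28, 6.88, 6.48, 6.08]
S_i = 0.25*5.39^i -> [0.25, 1.35, 7.26, 39.15, 211.01]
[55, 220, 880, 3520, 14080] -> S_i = 55*4^i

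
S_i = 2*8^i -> [2, 16, 128, 1024, 8192]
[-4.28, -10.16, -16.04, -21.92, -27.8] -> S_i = -4.28 + -5.88*i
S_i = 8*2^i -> [8, 16, 32, 64, 128]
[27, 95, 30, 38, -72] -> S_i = Random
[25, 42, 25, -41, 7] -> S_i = Random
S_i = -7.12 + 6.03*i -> [-7.12, -1.09, 4.94, 10.97, 17.0]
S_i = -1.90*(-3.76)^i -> [-1.9, 7.14, -26.86, 101.0, -379.76]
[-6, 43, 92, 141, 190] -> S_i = -6 + 49*i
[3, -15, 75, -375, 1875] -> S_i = 3*-5^i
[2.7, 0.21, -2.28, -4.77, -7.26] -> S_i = 2.70 + -2.49*i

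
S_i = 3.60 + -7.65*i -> [3.6, -4.05, -11.7, -19.35, -27.0]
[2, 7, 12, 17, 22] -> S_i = 2 + 5*i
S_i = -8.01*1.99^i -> [-8.01, -15.94, -31.72, -63.12, -125.62]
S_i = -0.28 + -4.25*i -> [-0.28, -4.53, -8.78, -13.03, -17.28]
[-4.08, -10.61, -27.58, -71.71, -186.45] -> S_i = -4.08*2.60^i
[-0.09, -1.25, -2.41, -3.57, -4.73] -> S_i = -0.09 + -1.16*i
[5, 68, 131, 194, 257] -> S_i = 5 + 63*i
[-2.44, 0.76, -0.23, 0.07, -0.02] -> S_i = -2.44*(-0.31)^i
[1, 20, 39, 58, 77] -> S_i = 1 + 19*i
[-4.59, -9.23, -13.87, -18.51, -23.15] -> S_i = -4.59 + -4.64*i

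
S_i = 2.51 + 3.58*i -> [2.51, 6.09, 9.67, 13.25, 16.83]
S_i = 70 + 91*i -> [70, 161, 252, 343, 434]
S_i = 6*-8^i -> [6, -48, 384, -3072, 24576]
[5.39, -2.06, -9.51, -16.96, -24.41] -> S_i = 5.39 + -7.45*i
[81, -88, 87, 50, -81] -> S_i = Random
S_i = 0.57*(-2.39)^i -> [0.57, -1.36, 3.26, -7.78, 18.6]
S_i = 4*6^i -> [4, 24, 144, 864, 5184]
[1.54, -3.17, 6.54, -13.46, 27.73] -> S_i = 1.54*(-2.06)^i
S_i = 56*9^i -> [56, 504, 4536, 40824, 367416]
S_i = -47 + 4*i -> [-47, -43, -39, -35, -31]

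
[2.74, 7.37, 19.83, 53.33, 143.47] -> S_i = 2.74*2.69^i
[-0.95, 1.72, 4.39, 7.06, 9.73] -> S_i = -0.95 + 2.67*i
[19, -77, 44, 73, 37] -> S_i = Random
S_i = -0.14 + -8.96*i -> [-0.14, -9.1, -18.06, -27.02, -35.98]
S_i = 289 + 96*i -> [289, 385, 481, 577, 673]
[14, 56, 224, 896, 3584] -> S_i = 14*4^i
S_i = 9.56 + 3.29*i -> [9.56, 12.85, 16.14, 19.43, 22.72]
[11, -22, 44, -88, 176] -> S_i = 11*-2^i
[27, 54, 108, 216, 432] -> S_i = 27*2^i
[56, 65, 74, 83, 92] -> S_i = 56 + 9*i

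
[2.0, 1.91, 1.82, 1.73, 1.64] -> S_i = 2.00 + -0.09*i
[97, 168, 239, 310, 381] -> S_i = 97 + 71*i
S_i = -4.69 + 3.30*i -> [-4.69, -1.39, 1.91, 5.21, 8.51]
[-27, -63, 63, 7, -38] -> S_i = Random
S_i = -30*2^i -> [-30, -60, -120, -240, -480]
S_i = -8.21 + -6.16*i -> [-8.21, -14.37, -20.53, -26.69, -32.85]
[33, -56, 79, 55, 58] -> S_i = Random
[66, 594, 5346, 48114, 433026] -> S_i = 66*9^i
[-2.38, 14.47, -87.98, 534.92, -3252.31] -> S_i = -2.38*(-6.08)^i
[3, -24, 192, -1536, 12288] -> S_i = 3*-8^i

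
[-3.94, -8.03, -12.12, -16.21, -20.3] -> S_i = -3.94 + -4.09*i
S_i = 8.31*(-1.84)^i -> [8.31, -15.29, 28.13, -51.77, 95.25]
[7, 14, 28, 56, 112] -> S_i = 7*2^i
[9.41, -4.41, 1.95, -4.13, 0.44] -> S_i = Random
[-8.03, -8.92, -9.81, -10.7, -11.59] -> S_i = -8.03 + -0.89*i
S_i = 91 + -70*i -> [91, 21, -49, -119, -189]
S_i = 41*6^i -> [41, 246, 1476, 8856, 53136]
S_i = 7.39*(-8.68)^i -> [7.39, -64.15, 556.78, -4832.85, 41949.17]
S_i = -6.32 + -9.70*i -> [-6.32, -16.02, -25.72, -35.42, -45.12]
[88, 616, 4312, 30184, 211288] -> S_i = 88*7^i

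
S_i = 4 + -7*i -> [4, -3, -10, -17, -24]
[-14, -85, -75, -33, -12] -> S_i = Random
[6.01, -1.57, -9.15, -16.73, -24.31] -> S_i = 6.01 + -7.58*i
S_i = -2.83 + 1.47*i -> [-2.83, -1.36, 0.11, 1.58, 3.05]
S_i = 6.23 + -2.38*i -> [6.23, 3.85, 1.47, -0.91, -3.29]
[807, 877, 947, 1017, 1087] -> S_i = 807 + 70*i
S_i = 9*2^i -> [9, 18, 36, 72, 144]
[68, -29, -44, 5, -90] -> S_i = Random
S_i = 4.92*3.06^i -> [4.92, 15.06, 46.07, 140.97, 431.37]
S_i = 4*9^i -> [4, 36, 324, 2916, 26244]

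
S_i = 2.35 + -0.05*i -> [2.35, 2.3, 2.25, 2.2, 2.15]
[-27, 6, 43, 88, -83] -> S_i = Random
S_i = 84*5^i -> [84, 420, 2100, 10500, 52500]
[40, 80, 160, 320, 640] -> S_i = 40*2^i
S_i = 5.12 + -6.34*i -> [5.12, -1.22, -7.56, -13.9, -20.24]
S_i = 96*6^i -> [96, 576, 3456, 20736, 124416]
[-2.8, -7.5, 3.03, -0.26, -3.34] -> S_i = Random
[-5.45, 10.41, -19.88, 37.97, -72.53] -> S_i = -5.45*(-1.91)^i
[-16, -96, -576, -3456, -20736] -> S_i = -16*6^i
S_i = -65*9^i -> [-65, -585, -5265, -47385, -426465]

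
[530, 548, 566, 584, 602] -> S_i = 530 + 18*i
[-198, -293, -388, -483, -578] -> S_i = -198 + -95*i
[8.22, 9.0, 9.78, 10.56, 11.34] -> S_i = 8.22 + 0.78*i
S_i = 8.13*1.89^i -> [8.13, 15.37, 29.04, 54.89, 103.74]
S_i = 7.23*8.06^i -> [7.23, 58.27, 469.69, 3785.68, 30512.55]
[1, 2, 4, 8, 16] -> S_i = 1*2^i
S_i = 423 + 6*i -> [423, 429, 435, 441, 447]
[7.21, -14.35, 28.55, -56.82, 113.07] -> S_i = 7.21*(-1.99)^i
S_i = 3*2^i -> [3, 6, 12, 24, 48]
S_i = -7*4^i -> [-7, -28, -112, -448, -1792]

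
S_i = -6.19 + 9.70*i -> [-6.19, 3.51, 13.21, 22.91, 32.61]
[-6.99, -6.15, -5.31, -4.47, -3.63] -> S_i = -6.99 + 0.84*i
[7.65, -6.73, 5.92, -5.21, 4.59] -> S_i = 7.65*(-0.88)^i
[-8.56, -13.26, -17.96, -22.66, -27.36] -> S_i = -8.56 + -4.70*i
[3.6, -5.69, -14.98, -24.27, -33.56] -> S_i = 3.60 + -9.29*i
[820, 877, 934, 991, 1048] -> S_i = 820 + 57*i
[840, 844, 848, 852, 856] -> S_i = 840 + 4*i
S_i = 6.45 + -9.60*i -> [6.45, -3.15, -12.75, -22.35, -31.95]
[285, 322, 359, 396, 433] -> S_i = 285 + 37*i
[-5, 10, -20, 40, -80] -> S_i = -5*-2^i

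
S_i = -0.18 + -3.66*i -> [-0.18, -3.84, -7.5, -11.16, -14.82]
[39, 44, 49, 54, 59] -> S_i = 39 + 5*i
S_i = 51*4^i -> [51, 204, 816, 3264, 13056]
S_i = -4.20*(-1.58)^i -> [-4.2, 6.64, -10.48, 16.57, -26.17]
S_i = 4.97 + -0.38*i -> [4.97, 4.59, 4.21, 3.83, 3.45]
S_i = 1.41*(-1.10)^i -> [1.41, -1.55, 1.71, -1.88, 2.06]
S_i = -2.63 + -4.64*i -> [-2.63, -7.27, -11.91, -16.55, -21.19]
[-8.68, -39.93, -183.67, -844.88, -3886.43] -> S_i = -8.68*4.60^i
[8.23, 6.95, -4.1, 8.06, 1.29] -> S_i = Random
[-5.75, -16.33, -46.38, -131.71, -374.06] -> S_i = -5.75*2.84^i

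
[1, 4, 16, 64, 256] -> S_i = 1*4^i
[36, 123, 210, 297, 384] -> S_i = 36 + 87*i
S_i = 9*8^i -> [9, 72, 576, 4608, 36864]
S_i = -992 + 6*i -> [-992, -986, -980, -974, -968]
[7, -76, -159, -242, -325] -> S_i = 7 + -83*i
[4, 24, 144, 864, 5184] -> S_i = 4*6^i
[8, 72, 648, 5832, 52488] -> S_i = 8*9^i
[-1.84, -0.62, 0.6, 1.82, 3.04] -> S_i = -1.84 + 1.22*i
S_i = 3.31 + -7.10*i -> [3.31, -3.79, -10.89, -17.99, -25.09]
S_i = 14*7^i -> [14, 98, 686, 4802, 33614]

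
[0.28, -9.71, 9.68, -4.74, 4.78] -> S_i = Random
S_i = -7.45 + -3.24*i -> [-7.45, -10.69, -13.93, -17.17, -20.41]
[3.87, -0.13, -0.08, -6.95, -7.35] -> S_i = Random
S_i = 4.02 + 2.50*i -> [4.02, 6.52, 9.02, 11.52, 14.02]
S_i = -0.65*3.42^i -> [-0.65, -2.22, -7.6, -26.0, -88.92]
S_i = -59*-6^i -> [-59, 354, -2124, 12744, -76464]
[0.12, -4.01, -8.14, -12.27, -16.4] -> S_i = 0.12 + -4.13*i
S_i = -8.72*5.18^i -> [-8.72, -45.17, -233.98, -1212.01, -6278.21]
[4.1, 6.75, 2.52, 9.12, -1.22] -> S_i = Random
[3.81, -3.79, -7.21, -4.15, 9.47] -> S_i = Random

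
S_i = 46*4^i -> [46, 184, 736, 2944, 11776]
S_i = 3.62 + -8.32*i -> [3.62, -4.7, -13.02, -21.34, -29.66]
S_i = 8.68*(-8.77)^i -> [8.68, -76.12, 667.6, -5854.89, 51347.36]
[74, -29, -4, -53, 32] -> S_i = Random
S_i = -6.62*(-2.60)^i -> [-6.62, 17.21, -44.75, 116.35, -302.52]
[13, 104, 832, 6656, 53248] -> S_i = 13*8^i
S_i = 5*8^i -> [5, 40, 320, 2560, 20480]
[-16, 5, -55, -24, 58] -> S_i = Random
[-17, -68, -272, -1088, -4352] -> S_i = -17*4^i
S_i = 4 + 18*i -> [4, 22, 40, 58, 76]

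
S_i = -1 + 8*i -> [-1, 7, 15, 23, 31]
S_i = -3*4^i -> [-3, -12, -48, -192, -768]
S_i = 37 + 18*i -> [37, 55, 73, 91, 109]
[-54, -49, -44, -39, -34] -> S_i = -54 + 5*i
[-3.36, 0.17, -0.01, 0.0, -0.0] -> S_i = -3.36*(-0.05)^i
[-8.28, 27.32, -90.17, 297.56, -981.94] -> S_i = -8.28*(-3.30)^i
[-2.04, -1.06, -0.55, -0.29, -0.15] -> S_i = -2.04*0.52^i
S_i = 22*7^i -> [22, 154, 1078, 7546, 52822]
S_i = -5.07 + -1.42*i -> [-5.07, -6.49, -7.91, -9.33, -10.75]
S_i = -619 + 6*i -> [-619, -613, -607, -601, -595]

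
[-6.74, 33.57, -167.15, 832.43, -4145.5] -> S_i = -6.74*(-4.98)^i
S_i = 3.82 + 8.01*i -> [3.82, 11.83, 19.84, 27.85, 35.86]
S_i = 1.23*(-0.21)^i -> [1.23, -0.26, 0.05, -0.01, 0.0]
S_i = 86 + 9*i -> [86, 95, 104, 113, 122]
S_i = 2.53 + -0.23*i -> [2.53, 2.3, 2.07, 1.84, 1.61]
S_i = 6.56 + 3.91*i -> [6.56, 10.47, 14.38, 18.29, 22.2]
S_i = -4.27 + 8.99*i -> [-4.27, 4.72, 13.71, 22.7, 31.69]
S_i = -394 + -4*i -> [-394, -398, -402, -406, -410]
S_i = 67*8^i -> [67, 536, 4288, 34304, 274432]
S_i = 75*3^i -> [75, 225, 675, 2025, 6075]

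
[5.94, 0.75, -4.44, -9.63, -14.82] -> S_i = 5.94 + -5.19*i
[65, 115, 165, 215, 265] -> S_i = 65 + 50*i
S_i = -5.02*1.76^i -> [-5.02, -8.84, -15.55, -27.37, -48.17]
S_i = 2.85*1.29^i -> [2.85, 3.68, 4.74, 6.12, 7.89]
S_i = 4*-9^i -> [4, -36, 324, -2916, 26244]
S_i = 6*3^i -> [6, 18, 54, 162, 486]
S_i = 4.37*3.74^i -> [4.37, 16.34, 61.13, 228.61, 855.0]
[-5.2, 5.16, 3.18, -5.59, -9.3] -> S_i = Random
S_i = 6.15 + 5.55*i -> [6.15, 11.7, 17.25, 22.8, 28.35]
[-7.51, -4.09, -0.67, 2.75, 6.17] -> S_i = -7.51 + 3.42*i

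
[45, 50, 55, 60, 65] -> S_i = 45 + 5*i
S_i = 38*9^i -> [38, 342, 3078, 27702, 249318]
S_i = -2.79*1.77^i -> [-2.79, -4.94, -8.74, -15.47, -27.38]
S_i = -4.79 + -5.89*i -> [-4.79, -10.68, -16.57, -22.46, -28.35]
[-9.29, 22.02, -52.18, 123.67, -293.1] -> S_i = -9.29*(-2.37)^i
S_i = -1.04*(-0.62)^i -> [-1.04, 0.64, -0.4, 0.25, -0.15]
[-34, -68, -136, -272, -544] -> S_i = -34*2^i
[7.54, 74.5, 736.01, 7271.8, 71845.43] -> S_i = 7.54*9.88^i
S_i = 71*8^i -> [71, 568, 4544, 36352, 290816]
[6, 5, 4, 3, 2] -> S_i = 6 + -1*i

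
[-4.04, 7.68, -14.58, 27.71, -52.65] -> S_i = -4.04*(-1.90)^i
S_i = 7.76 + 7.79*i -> [7.76, 15.55, 23.34, 31.13, 38.92]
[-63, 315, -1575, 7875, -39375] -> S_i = -63*-5^i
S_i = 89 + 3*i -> [89, 92, 95, 98, 101]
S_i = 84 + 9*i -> [84, 93, 102, 111, 120]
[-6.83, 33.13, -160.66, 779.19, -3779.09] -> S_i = -6.83*(-4.85)^i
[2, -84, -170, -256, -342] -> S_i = 2 + -86*i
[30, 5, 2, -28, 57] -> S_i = Random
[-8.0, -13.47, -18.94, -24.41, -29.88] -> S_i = -8.00 + -5.47*i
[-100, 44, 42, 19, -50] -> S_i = Random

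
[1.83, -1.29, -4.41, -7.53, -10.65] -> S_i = 1.83 + -3.12*i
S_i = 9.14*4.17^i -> [9.14, 38.11, 158.93, 662.76, 2763.7]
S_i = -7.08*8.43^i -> [-7.08, -59.68, -503.14, -4241.47, -35755.56]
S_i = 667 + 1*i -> [667, 668, 669, 670, 671]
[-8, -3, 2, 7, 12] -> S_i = -8 + 5*i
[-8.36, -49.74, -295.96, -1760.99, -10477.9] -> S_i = -8.36*5.95^i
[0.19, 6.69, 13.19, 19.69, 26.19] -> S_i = 0.19 + 6.50*i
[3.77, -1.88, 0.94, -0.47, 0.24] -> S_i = 3.77*(-0.50)^i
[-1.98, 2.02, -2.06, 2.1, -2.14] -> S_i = -1.98*(-1.02)^i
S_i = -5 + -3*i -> [-5, -8, -11, -14, -17]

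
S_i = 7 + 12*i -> [7, 19, 31, 43, 55]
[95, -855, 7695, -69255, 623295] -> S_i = 95*-9^i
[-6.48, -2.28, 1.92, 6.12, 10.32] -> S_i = -6.48 + 4.20*i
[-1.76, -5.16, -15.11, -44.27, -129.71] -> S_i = -1.76*2.93^i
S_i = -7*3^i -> [-7, -21, -63, -189, -567]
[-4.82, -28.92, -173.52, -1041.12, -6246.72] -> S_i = -4.82*6.00^i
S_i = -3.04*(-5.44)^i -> [-3.04, 16.54, -89.96, 489.41, -2662.37]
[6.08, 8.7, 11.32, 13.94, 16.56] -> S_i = 6.08 + 2.62*i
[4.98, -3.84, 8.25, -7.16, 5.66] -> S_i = Random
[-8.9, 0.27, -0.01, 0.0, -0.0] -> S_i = -8.90*(-0.03)^i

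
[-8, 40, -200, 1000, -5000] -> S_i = -8*-5^i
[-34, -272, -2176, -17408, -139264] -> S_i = -34*8^i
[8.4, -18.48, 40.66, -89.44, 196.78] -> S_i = 8.40*(-2.20)^i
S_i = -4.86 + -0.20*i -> [-4.86, -5.06, -5.26, -5.46, -5.66]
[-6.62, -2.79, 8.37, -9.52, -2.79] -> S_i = Random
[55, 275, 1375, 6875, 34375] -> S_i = 55*5^i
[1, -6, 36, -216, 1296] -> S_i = 1*-6^i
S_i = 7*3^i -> [7, 21, 63, 189, 567]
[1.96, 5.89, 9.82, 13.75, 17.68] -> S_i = 1.96 + 3.93*i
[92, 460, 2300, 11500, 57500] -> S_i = 92*5^i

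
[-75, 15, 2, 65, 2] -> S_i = Random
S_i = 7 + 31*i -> [7, 38, 69, 100, 131]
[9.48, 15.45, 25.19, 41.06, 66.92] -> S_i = 9.48*1.63^i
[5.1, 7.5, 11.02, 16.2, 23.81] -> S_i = 5.10*1.47^i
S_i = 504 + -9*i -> [504, 495, 486, 477, 468]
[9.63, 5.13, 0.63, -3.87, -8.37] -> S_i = 9.63 + -4.50*i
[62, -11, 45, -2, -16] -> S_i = Random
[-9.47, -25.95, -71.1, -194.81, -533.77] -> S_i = -9.47*2.74^i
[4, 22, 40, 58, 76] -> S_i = 4 + 18*i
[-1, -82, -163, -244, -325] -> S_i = -1 + -81*i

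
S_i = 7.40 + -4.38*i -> [7.4, 3.02, -1.36, -5.74, -10.12]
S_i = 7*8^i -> [7, 56, 448, 3584, 28672]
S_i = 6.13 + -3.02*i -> [6.13, 3.11, 0.09, -2.93, -5.95]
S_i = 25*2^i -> [25, 50, 100, 200, 400]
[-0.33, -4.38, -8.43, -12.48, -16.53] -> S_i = -0.33 + -4.05*i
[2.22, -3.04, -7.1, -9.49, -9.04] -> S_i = Random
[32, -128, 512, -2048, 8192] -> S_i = 32*-4^i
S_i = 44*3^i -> [44, 132, 396, 1188, 3564]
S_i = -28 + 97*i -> [-28, 69, 166, 263, 360]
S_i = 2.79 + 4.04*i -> [2.79, 6.83, 10.87, 14.91, 18.95]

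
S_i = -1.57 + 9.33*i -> [-1.57, 7.76, 17.09, 26.42, 35.75]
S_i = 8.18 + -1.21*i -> [8.18, 6.97, 5.76, 4.55, 3.34]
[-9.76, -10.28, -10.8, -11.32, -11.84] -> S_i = -9.76 + -0.52*i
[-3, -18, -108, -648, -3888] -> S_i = -3*6^i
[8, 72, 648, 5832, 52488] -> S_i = 8*9^i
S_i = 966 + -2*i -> [966, 964, 962, 960, 958]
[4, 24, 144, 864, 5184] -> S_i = 4*6^i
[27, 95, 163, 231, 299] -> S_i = 27 + 68*i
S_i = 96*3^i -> [96, 288, 864, 2592, 7776]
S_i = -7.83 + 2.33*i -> [-7.83, -5.5, -3.17, -0.84, 1.49]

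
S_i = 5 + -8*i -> [5, -3, -11, -19, -27]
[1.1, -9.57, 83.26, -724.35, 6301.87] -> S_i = 1.10*(-8.70)^i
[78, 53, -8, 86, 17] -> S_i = Random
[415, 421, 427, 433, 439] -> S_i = 415 + 6*i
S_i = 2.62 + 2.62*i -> [2.62, 5.24, 7.86, 10.48, 13.1]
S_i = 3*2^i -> [3, 6, 12, 24, 48]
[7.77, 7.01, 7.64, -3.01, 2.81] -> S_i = Random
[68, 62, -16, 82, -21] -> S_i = Random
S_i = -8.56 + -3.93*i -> [-8.56, -12.49, -16.42, -20.35, -24.28]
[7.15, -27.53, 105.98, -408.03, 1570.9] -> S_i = 7.15*(-3.85)^i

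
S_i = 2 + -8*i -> [2, -6, -14, -22, -30]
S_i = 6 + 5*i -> [6, 11, 16, 21, 26]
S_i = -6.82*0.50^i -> [-6.82, -3.41, -1.7, -0.85, -0.43]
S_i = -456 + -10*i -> [-456, -466, -476, -486, -496]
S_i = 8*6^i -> [8, 48, 288, 1728, 10368]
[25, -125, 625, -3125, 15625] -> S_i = 25*-5^i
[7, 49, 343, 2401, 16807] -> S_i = 7*7^i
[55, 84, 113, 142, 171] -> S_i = 55 + 29*i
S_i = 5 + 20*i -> [5, 25, 45, 65, 85]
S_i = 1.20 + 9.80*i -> [1.2, 11.0, 20.8, 30.6, 40.4]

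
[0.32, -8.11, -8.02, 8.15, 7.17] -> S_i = Random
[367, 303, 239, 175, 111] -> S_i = 367 + -64*i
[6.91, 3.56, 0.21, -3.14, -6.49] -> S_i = 6.91 + -3.35*i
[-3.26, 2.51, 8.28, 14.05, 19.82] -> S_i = -3.26 + 5.77*i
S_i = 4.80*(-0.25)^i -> [4.8, -1.2, 0.3, -0.08, 0.02]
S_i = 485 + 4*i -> [485, 489, 493, 497, 501]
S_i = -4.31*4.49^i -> [-4.31, -19.35, -86.89, -390.14, -1751.71]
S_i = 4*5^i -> [4, 20, 100, 500, 2500]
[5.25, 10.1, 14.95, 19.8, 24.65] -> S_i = 5.25 + 4.85*i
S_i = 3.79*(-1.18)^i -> [3.79, -4.47, 5.28, -6.23, 7.35]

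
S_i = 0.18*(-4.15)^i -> [0.18, -0.75, 3.1, -12.87, 53.39]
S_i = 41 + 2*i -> [41, 43, 45, 47, 49]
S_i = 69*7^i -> [69, 483, 3381, 23667, 165669]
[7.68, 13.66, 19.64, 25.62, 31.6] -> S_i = 7.68 + 5.98*i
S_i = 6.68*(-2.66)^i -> [6.68, -17.77, 47.27, -125.72, 334.43]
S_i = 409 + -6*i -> [409, 403, 397, 391, 385]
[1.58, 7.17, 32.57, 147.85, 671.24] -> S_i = 1.58*4.54^i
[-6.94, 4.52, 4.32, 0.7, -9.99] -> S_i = Random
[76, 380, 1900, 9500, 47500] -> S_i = 76*5^i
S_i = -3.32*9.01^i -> [-3.32, -29.91, -269.52, -2428.36, -21879.49]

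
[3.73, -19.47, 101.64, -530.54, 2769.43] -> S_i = 3.73*(-5.22)^i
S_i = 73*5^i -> [73, 365, 1825, 9125, 45625]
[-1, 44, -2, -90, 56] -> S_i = Random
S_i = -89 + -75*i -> [-89, -164, -239, -314, -389]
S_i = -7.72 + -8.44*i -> [-7.72, -16.16, -24.6, -33.04, -41.48]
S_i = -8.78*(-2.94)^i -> [-8.78, 25.81, -75.89, 223.12, -655.97]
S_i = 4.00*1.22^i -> [4.0, 4.88, 5.95, 7.26, 8.86]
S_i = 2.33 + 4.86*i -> [2.33, 7.19, 12.05, 16.91, 21.77]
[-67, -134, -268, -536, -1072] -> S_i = -67*2^i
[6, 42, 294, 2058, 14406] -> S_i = 6*7^i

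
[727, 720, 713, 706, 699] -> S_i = 727 + -7*i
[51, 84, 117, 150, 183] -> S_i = 51 + 33*i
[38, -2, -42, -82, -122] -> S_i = 38 + -40*i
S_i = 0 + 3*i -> [0, 3, 6, 9, 12]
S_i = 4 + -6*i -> [4, -2, -8, -14, -20]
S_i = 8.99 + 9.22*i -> [8.99, 18.21, 27.43, 36.65, 45.87]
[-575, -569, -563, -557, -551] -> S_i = -575 + 6*i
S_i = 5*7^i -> [5, 35, 245, 1715, 12005]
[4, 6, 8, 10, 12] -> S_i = 4 + 2*i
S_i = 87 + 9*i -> [87, 96, 105, 114, 123]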